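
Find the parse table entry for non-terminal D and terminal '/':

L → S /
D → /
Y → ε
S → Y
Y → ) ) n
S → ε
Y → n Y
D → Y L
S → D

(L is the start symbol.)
D → /, D → Y L

To find M[D, '/'], we find productions for D where '/' is in the predict set (PREDICT(N → α) = (FIRST(α) \ {ε}) ∪ (FOLLOW(N) if α ⇒* ε)).

Relevant sets:
  FIRST(Y) = { ')', 'n', ε }
  FIRST(L) = { ')', '/', 'n' }

D → /: PREDICT = { '/' }
  '/' is in predict set, so this production goes in M[D, '/']
D → Y L: PREDICT = { ')', '/', 'n' }
  '/' is in predict set, so this production goes in M[D, '/']

M[D, '/'] = D → /, D → Y L  (a multiply-defined cell — the grammar is not LL(1))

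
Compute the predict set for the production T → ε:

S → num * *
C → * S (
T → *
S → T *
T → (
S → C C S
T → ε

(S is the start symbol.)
{ '*' }

PREDICT(T → ε) = (FIRST(RHS) \ {ε}) ∪ (FOLLOW(T) if ε ∈ FIRST(RHS), i.e. RHS ⇒* ε)
The right-hand side is ε (FIRST(ε) = { ε }), so the predict set is FOLLOW(T) = { '*' }
PREDICT(T → ε) = { '*' }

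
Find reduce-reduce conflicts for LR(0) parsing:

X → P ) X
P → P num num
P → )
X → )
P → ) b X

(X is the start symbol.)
A reduce-reduce conflict occurs when an LR(0) state has two complete items [A → α .] and [B → β .] — both call for a reduction, and with no lookahead the parser cannot choose between them.

Augment with X' → X and build the canonical LR(0) collection (I0 = CLOSURE({[X' → . X]}), then GOTO on every symbol after a dot until no new states appear). It has 10 states:
  I0: { [P → . ) b X], [P → . )], [P → . P num num], [X → . )], [X → . P ) X], [X' → . X] }  — shift
  I1: { [P → ) . b X], [P → ) .], [X → ) .] }  — shift, 2 reduces
  I2: { [P → P . num num], [X → P . ) X] }  — shift
  I3: { [X' → X .] }  — accept
  I4: { [P → . ) b X], [P → . )], [P → . P num num], [X → . )], [X → . P ) X], [X → P ) . X] }  — shift
  I5: { [P → P num . num] }  — shift
  I6: { [P → P num num .] }  — reduce
  I7: { [X → P ) X .] }  — reduce
  I8: { [P → ) b . X], [P → . ) b X], [P → . )], [P → . P num num], [X → . )], [X → . P ) X] }  — shift
  I9: { [P → ) b X .] }  — reduce

I1 contains complete items [P → ) .], [X → ) .] — reduce-reduce conflict.

Answer: Yes — I1: [P → ) .] vs [X → ) .]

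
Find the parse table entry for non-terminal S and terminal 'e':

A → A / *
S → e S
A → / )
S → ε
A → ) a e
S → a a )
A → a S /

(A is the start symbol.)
To find M[S, 'e'], we find productions for S where 'e' is in the predict set (PREDICT(N → α) = (FIRST(α) \ {ε}) ∪ (FOLLOW(N) if α ⇒* ε)).

Relevant sets:
  FOLLOW(S) = { '/' }

S → e S: PREDICT = { 'e' }
  'e' is in predict set, so this production goes in M[S, 'e']
S → ε: PREDICT = { '/' }
S → a a ): PREDICT = { 'a' }

M[S, 'e'] = S → e S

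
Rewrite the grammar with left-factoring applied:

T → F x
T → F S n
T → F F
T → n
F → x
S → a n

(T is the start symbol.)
T → F T'
T' → x
T' → S n
T' → F
T → n
F → x
S → a n

Left-factoring transforms A → αβ₁ | αβ₂ into A → αA' and A' → β₁ | β₂
(α is the longest common prefix among the alternatives). Repeat until
no nonterminal has two alternatives with a common prefix.

Round 1: T has alternatives sharing prefix 'F'. Introduce T': T → F T'
  Add: T' → x
  Add: T' → S n
  Add: T' → F

No remaining common prefixes — done.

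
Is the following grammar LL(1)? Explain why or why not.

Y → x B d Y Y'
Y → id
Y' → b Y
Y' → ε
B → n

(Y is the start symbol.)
A grammar is LL(1) if for each non-terminal N with multiple productions, the predict sets of those productions are pairwise disjoint, where PREDICT(N → α) = (FIRST(α) \ {ε}) ∪ (FOLLOW(N) if α ⇒* ε).

Relevant sets:
  FOLLOW(Y') = { $, 'b' }

For Y:
  PREDICT(Y → x B d Y Y') = { 'x' }
  PREDICT(Y → id) = { 'id' }
For Y':
  PREDICT(Y' → b Y) = { 'b' }
  PREDICT(Y' → ε) = { $, 'b' }
B has a single production, so nothing to check there.

Conflict found: Predict set conflict for Y': { 'b' }
The grammar is NOT LL(1).

Answer: No. Predict set conflict for Y': { 'b' }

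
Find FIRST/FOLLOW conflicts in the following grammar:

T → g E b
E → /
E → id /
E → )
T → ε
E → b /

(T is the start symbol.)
No FIRST/FOLLOW conflicts.

A FIRST/FOLLOW conflict occurs when a non-terminal N has a nullable alternative N → β (β ⇒* ε) and another alternative N → α with FIRST(α) ∩ FOLLOW(N) ≠ ∅: on such a lookahead the parser cannot decide between expanding α and letting N vanish via β.

Nullable non-terminals: T.

T: nullable alternative(s) T → ε; FOLLOW(T) = { $ }
  T → g E b: FIRST \ {ε} = { 'g' } — disjoint from FOLLOW(T)
  T → ε: FIRST \ {ε} = { } — this is the only nullable alternative, skip

E has no nullable alternative, so no FIRST/FOLLOW check is needed there.

No FIRST/FOLLOW conflicts found.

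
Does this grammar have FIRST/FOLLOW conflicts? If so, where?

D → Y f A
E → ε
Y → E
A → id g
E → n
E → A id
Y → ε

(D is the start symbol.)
Nullable non-terminals: E, Y.
FIRST sets used below: FIRST(A) = { 'id' }, FIRST(E) = { 'id', 'n', ε }

E: nullable alternative(s) E → ε; FOLLOW(E) = { 'f' }
  E → ε: FIRST \ {ε} = { } — this is the only nullable alternative, skip
  E → n: FIRST \ {ε} = { 'n' } — disjoint from FOLLOW(E)
  E → A id: FIRST \ {ε} = { 'id' } — disjoint from FOLLOW(E)

Y: nullable alternative(s) Y → E, Y → ε; FOLLOW(Y) = { 'f' }
  Y → E: FIRST \ {ε} = { 'id', 'n' } — disjoint from FOLLOW(Y)
  Y → ε: FIRST \ {ε} = { } — disjoint from FOLLOW(Y)

A, D have no nullable alternative, so no FIRST/FOLLOW check is needed there.

No FIRST/FOLLOW conflicts found.

Answer: No FIRST/FOLLOW conflicts.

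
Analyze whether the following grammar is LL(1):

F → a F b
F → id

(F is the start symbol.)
Yes, the grammar is LL(1).

For F:
  PREDICT(F → a F b) = { 'a' }
  PREDICT(F → id) = { 'id' }

All predict sets are disjoint. The grammar IS LL(1).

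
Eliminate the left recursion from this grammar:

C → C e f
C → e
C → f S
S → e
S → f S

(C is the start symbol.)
C → e C'
C → f S C'
C' → e f C'
C' → ε
S → e
S → f S

C is directly left-recursive. The standard transformation for
  A → A α₁ | ... | A α_m | β₁ | ... | β_n
is
  A  → β₁ A' | ... | β_n A'
  A' → α₁ A' | ... | α_m A' | ε

C → e becomes C → e C'
C → f S becomes C → f S C'
C → C e f becomes C' → e f C'
Add C' → ε

Productions for other non-terminals are unchanged:
  S → e
  S → f S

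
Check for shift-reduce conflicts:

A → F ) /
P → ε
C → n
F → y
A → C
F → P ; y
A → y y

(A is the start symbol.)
Yes — I0: [P → .] vs [A → . y y]; I6: [F → y .] vs [A → y . y]

A shift-reduce conflict occurs when an LR(0) state has both:
  - a complete (reduce) item [A → α .] (dot at the end), and
  - a shift item [B → β . c γ] (dot before a terminal).

Augment with A' → A and build the canonical LR(0) collection (I0 = CLOSURE({[A' → . A]}), then GOTO on every symbol after a dot until no new states appear). It has 12 states:
  I0: { [A → . C], [A → . F ) /], [A → . y y], [A' → . A], [C → . n], [F → . P ; y], [F → . y], [P → .] }  — shift, reduce
  I1: { [A' → A .] }  — accept
  I2: { [A → C .] }  — reduce
  I3: { [A → F . ) /] }  — shift
  I4: { [F → P . ; y] }  — shift
  I5: { [C → n .] }  — reduce
  I6: { [A → y . y], [F → y .] }  — shift, reduce
  I7: { [A → y y .] }  — reduce
  I8: { [F → P ; . y] }  — shift
  I9: { [F → P ; y .] }  — reduce
  I10: { [A → F ) . /] }  — shift
  I11: { [A → F ) / .] }  — reduce

I0 contains reduce item [P → .] and shift items [A → . y y], [C → . n], [F → . y] — shift-reduce conflict.
I6 contains reduce item [F → y .] and shift item [A → y . y] — shift-reduce conflict.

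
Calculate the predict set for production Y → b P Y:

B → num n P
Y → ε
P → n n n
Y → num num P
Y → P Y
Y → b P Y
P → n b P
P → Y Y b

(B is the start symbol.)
{ 'b' }

PREDICT(Y → b P Y) = (FIRST(RHS) \ {ε}) ∪ (FOLLOW(Y) if ε ∈ FIRST(RHS), i.e. RHS ⇒* ε)
FIRST(b P Y) = { 'b' }
ε ∉ FIRST(b P Y), so FOLLOW(Y) is not added.
PREDICT(Y → b P Y) = { 'b' }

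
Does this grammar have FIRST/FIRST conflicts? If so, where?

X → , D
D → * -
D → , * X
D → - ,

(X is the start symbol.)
A FIRST/FIRST conflict occurs when two productions N → α and N → β for the same non-terminal have FIRST(α) ∩ FIRST(β) ≠ ∅ (with ε ∈ FIRST of a nullable right-hand side, so two nullable alternatives also conflict).

Productions for D:
  D → * -: FIRST = { '*' }
  D → , * X: FIRST = { ',' }
  D → - ,: FIRST = { '-' }
X has only one production, so no FIRST/FIRST conflict is possible there.

All alternatives of each non-terminal have pairwise disjoint FIRST sets.

Answer: No FIRST/FIRST conflicts.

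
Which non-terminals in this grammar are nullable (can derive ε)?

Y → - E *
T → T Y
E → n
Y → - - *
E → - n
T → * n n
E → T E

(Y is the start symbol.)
None

A non-terminal is nullable if it can derive ε (the empty string): either it has an ε-production, or it has a production whose right-hand side consists entirely of nullable non-terminals.

There are no ε-productions, so no non-terminal can derive ε.
No non-terminals are nullable.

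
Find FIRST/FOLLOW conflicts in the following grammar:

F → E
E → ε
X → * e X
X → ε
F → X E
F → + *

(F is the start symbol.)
Nullable non-terminals: E, F, X.
FIRST sets used below: FIRST(E) = { ε }, FIRST(X) = { '*', ε }
E has a nullable alternative but only one production, so nothing to check.

F: nullable alternative(s) F → E, F → X E; FOLLOW(F) = { $ }
  F → E: FIRST \ {ε} = { } — disjoint from FOLLOW(F)
  F → X E: FIRST \ {ε} = { '*' } — disjoint from FOLLOW(F)
  F → + *: FIRST \ {ε} = { '+' } — disjoint from FOLLOW(F)

X: nullable alternative(s) X → ε; FOLLOW(X) = { $ }
  X → * e X: FIRST \ {ε} = { '*' } — disjoint from FOLLOW(X)
  X → ε: FIRST \ {ε} = { } — this is the only nullable alternative, skip

No FIRST/FOLLOW conflicts found.

Answer: No FIRST/FOLLOW conflicts.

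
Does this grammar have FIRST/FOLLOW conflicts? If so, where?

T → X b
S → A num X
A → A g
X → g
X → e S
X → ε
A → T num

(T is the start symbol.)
A FIRST/FOLLOW conflict occurs when a non-terminal N has a nullable alternative N → β (β ⇒* ε) and another alternative N → α with FIRST(α) ∩ FOLLOW(N) ≠ ∅: on such a lookahead the parser cannot decide between expanding α and letting N vanish via β.

Nullable non-terminals: X.

X: nullable alternative(s) X → ε; FOLLOW(X) = { 'b' }
  X → g: FIRST \ {ε} = { 'g' } — disjoint from FOLLOW(X)
  X → e S: FIRST \ {ε} = { 'e' } — disjoint from FOLLOW(X)
  X → ε: FIRST \ {ε} = { } — this is the only nullable alternative, skip

A, S, T have no nullable alternative, so no FIRST/FOLLOW check is needed there.

No FIRST/FOLLOW conflicts found.

Answer: No FIRST/FOLLOW conflicts.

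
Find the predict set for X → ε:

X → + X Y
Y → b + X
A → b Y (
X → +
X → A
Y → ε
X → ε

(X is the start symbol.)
{ $, '(', 'b' }

PREDICT(X → ε) = (FIRST(RHS) \ {ε}) ∪ (FOLLOW(X) if ε ∈ FIRST(RHS), i.e. RHS ⇒* ε)
The right-hand side is ε (FIRST(ε) = { ε }), so the predict set is FOLLOW(X) = { $, '(', 'b' }
PREDICT(X → ε) = { $, '(', 'b' }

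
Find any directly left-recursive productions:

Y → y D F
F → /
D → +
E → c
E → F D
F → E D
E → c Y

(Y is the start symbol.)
No direct left recursion

Direct left recursion occurs when N → N α for some non-terminal N (the right-hand side begins with the left-hand side itself).

Y → y D F: starts with y
F → /: starts with '/'
D → +: starts with '+'
E → c: starts with c
E → F D: starts with F
F → E D: starts with E
E → c Y: starts with c

No direct left recursion found.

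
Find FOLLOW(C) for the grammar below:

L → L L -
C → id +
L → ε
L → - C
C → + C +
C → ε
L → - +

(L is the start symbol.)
{ $, '+', '-' }

To compute FOLLOW(C), find every occurrence of C on a right-hand side N → α C β: add FIRST(β) \ {ε}, and if β is empty or nullable also add FOLLOW(N). Iterate to a fixed point.

In L → - C: C is at the end, add FOLLOW(L)
In C → + C +: C is followed by '+', add FIRST('+') \ {ε} = { '+' }

The FOLLOW sets referred to above (computed the same way, to a fixed point):
  FOLLOW(L) = { $, '-' }

Taking the union: FOLLOW(C) = { $, '+', '-' }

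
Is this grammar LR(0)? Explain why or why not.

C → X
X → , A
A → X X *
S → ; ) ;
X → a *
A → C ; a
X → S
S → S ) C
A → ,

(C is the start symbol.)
No. Shift-reduce conflict between [X → S .] and [S → S . ) C]

A grammar is LR(0) if no state in the canonical LR(0) collection has:
  - both a shift item (dot before a terminal) and a complete item (shift-reduce conflict), or
  - two or more complete items (reduce-reduce conflict; the accept item [C' → C .] counts as a complete item here).

Augment with C' → C and build the canonical LR(0) collection (I0 = CLOSURE({[C' → . C]}), then GOTO on every symbol after a dot until no new states appear). It has 20 states:
  I0: { [C → . X], [C' → . C], [S → . ; ) ;], [S → . S ) C], [X → . , A], [X → . S], [X → . a *] }  — shift
  I1: { [A → . ,], [A → . C ; a], [A → . X X *], [C → . X], [S → . ; ) ;], [S → . S ) C], [X → , . A], [X → . , A], [X → . S], [X → . a *] }  — shift
  I2: { [S → ; . ) ;] }  — shift
  I3: { [C' → C .] }  — accept
  I4: { [S → S . ) C], [X → S .] }  — shift, reduce
  I5: { [C → X .] }  — reduce
  I6: { [X → a . *] }  — shift
  I7: { [X → a * .] }  — reduce
  I8: { [C → . X], [S → . ; ) ;], [S → . S ) C], [S → S ) . C], [X → . , A], [X → . S], [X → . a *] }  — shift
  I9: { [S → S ) C .] }  — reduce
  I10: { [S → ; ) . ;] }  — shift
  I11: { [S → ; ) ; .] }  — reduce
  I12: { [A → , .], [A → . ,], [A → . C ; a], [A → . X X *], [C → . X], [S → . ; ) ;], [S → . S ) C], [X → , . A], [X → . , A], [X → . S], [X → . a *] }  — shift, reduce
  I13: { [X → , A .] }  — reduce
  I14: { [A → C . ; a] }  — shift
  I15: { [A → X . X *], [C → X .], [S → . ; ) ;], [S → . S ) C], [X → . , A], [X → . S], [X → . a *] }  — shift, reduce
  I16: { [A → X X . *] }  — shift
  I17: { [A → X X * .] }  — reduce
  I18: { [A → C ; . a] }  — shift
  I19: { [A → C ; a .] }  — reduce

Conflict in state I4:
  Shift-reduce conflict between [X → S .] and [S → S . ) C]
So the grammar is NOT LR(0).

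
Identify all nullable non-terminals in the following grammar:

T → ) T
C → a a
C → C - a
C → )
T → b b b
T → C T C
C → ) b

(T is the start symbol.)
There are no ε-productions, so no non-terminal can derive ε.
No non-terminals are nullable.

Answer: None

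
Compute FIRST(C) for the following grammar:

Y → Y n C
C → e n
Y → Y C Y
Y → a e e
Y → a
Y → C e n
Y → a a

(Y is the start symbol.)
To compute FIRST(C), examine every production with C on the left-hand side, reading each right-hand side left to right until a non-nullable symbol is reached.

From C → e n:
  - e is a terminal: add 'e' and stop

Collecting: FIRST(C) = { 'e' }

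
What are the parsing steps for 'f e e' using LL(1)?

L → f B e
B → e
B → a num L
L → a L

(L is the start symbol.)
Stack is shown with the top on the left.

Stack    Input    Action
------------------------
L $      f e e $  output L → f B e
f B e $  f e e $  match 'f'
B e $    e e $    output B → e
e e $    e e $    match 'e'
e $      e $      match 'e'
$        $        accept

The string is accepted.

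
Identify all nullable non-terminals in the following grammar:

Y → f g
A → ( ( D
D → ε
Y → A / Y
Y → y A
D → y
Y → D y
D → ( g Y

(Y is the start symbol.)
{ 'D' }

A non-terminal is nullable if it can derive ε (the empty string): either it has an ε-production, or it has a production whose right-hand side consists entirely of nullable non-terminals.

ε-productions: D → ε
So D is immediately nullable.
No further non-terminal can be added: every production for the remaining non-terminals contains a terminal or a non-nullable non-terminal.
Nullable = { 'D' }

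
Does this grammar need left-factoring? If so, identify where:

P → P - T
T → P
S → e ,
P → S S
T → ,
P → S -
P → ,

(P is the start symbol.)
Yes, P has productions with common prefix 'S'

Left-factoring is needed when two productions for the same non-terminal
share a common prefix on the right-hand side.

Productions for P:
  P → P - T
  P → S S
  P → S -
  P → ,
Productions for T:
  T → P
  T → ,

Found common prefix 'S' in productions for P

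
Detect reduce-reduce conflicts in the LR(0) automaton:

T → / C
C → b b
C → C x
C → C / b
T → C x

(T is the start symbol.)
Yes — I7: [C → C x .] vs [T → C x .]

Augment with T' → T and build the canonical LR(0) collection (I0 = CLOSURE({[T' → . T]}), then GOTO on every symbol after a dot until no new states appear). It has 11 states:
  I0: { [C → . C / b], [C → . C x], [C → . b b], [T → . / C], [T → . C x], [T' → . T] }  — shift
  I1: { [C → . C / b], [C → . C x], [C → . b b], [T → / . C] }  — shift
  I2: { [C → C . / b], [C → C . x], [T → C . x] }  — shift
  I3: { [T' → T .] }  — accept
  I4: { [C → b . b] }  — shift
  I5: { [C → b b .] }  — reduce
  I6: { [C → C / . b] }  — shift
  I7: { [C → C x .], [T → C x .] }  — 2 reduces
  I8: { [C → C / b .] }  — reduce
  I9: { [C → C . / b], [C → C . x], [T → / C .] }  — shift, reduce
  I10: { [C → C x .] }  — reduce

I7 contains complete items [C → C x .], [T → C x .] — reduce-reduce conflict.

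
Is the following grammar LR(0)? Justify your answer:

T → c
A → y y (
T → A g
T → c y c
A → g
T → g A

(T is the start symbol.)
No. Shift-reduce conflict between [T → c .] and [T → c . y c]

A grammar is LR(0) if no state in the canonical LR(0) collection has:
  - both a shift item (dot before a terminal) and a complete item (shift-reduce conflict), or
  - two or more complete items (reduce-reduce conflict; the accept item [T' → T .] counts as a complete item here).

Augment with T' → T and build the canonical LR(0) collection (I0 = CLOSURE({[T' → . T]}), then GOTO on every symbol after a dot until no new states appear). It has 13 states:
  I0: { [A → . g], [A → . y y (], [T → . A g], [T → . c y c], [T → . c], [T → . g A], [T' → . T] }  — shift
  I1: { [T → A . g] }  — shift
  I2: { [T' → T .] }  — accept
  I3: { [T → c . y c], [T → c .] }  — shift, reduce
  I4: { [A → . g], [A → . y y (], [A → g .], [T → g . A] }  — shift, reduce
  I5: { [A → y . y (] }  — shift
  I6: { [A → y y . (] }  — shift
  I7: { [A → y y ( .] }  — reduce
  I8: { [T → g A .] }  — reduce
  I9: { [A → g .] }  — reduce
  I10: { [T → c y . c] }  — shift
  I11: { [T → c y c .] }  — reduce
  I12: { [T → A g .] }  — reduce

Conflict in state I3:
  Shift-reduce conflict between [T → c .] and [T → c . y c]
So the grammar is NOT LR(0).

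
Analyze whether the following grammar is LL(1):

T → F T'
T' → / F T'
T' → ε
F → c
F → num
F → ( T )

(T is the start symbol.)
Relevant sets:
  FOLLOW(T') = { $, ')' }

For T':
  PREDICT(T' → '/' F T') = { '/' }
  PREDICT(T' → ε) = { $, ')' }
For F:
  PREDICT(F → c) = { 'c' }
  PREDICT(F → num) = { 'num' }
  PREDICT(F → '(' T ')') = { '(' }
T has a single production, so nothing to check there.

All predict sets are disjoint. The grammar IS LL(1).

Answer: Yes, the grammar is LL(1).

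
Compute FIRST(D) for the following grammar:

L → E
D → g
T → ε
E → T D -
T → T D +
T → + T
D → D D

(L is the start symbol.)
From D → g:
  - g is a terminal: add 'g' and stop
From D → D D:
  - D is the symbol being defined: contributes nothing new
    D is not nullable, so stop

Collecting: FIRST(D) = { 'g' }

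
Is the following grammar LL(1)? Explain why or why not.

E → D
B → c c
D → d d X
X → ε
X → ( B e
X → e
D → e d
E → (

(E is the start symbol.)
Relevant sets:
  FIRST(D) = { 'd', 'e' }
  FOLLOW(X) = { $ }

For E:
  PREDICT(E → D) = { 'd', 'e' }
  PREDICT(E → '(') = { '(' }
For D:
  PREDICT(D → d d X) = { 'd' }
  PREDICT(D → e d) = { 'e' }
For X:
  PREDICT(X → ε) = { $ }
  PREDICT(X → '(' B e) = { '(' }
  PREDICT(X → e) = { 'e' }
B has a single production, so nothing to check there.

All predict sets are disjoint. The grammar IS LL(1).

Answer: Yes, the grammar is LL(1).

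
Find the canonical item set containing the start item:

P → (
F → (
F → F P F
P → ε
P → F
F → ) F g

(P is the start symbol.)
First, augment the grammar with P' → P
I₀ = CLOSURE({ [P' → . P] }):
  [P' → . P] has the dot before P: add [P → . (], [P → .], [P → . F]
  [P → . F] has the dot before F: add [F → . (], [F → . F P F], [F → . ) F g]
No further items can be added.

I₀ = { [F → . (], [F → . ) F g], [F → . F P F], [P → . (], [P → . F], [P → .], [P' → . P] }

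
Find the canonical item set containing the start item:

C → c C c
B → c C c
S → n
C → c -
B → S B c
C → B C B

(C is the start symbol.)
{ [B → . S B c], [B → . c C c], [C → . B C B], [C → . c -], [C → . c C c], [C' → . C], [S → . n] }

First, augment the grammar with C' → C
I₀ = CLOSURE({ [C' → . C] }):
  [C' → . C] has the dot before C: add [C → . c C c], [C → . c -], [C → . B C B]
  [C → . B C B] has the dot before B: add [B → . c C c], [B → . S B c]
  [B → . S B c] has the dot before S: add [S → . n]
No further items can be added.

I₀ = { [B → . S B c], [B → . c C c], [C → . B C B], [C → . c -], [C → . c C c], [C' → . C], [S → . n] }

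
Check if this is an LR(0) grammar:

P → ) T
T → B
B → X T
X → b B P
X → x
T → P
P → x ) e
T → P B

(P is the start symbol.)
No. Shift-reduce conflict between [T → P .] and [X → . b B P]

Augment with P' → P and build the canonical LR(0) collection (I0 = CLOSURE({[P' → . P]}), then GOTO on every symbol after a dot until no new states appear). It has 17 states:
  I0: { [P → . ) T], [P → . x ) e], [P' → . P] }  — shift
  I1: { [B → . X T], [P → ) . T], [P → . ) T], [P → . x ) e], [T → . B], [T → . P B], [T → . P], [X → . b B P], [X → . x] }  — shift
  I2: { [P' → P .] }  — accept
  I3: { [P → x . ) e] }  — shift
  I4: { [P → x ) . e] }  — shift
  I5: { [P → x ) e .] }  — reduce
  I6: { [T → B .] }  — reduce
  I7: { [B → . X T], [T → P . B], [T → P .], [X → . b B P], [X → . x] }  — shift, reduce
  I8: { [P → ) T .] }  — reduce
  I9: { [B → . X T], [B → X . T], [P → . ) T], [P → . x ) e], [T → . B], [T → . P B], [T → . P], [X → . b B P], [X → . x] }  — shift
  I10: { [B → . X T], [X → . b B P], [X → . x], [X → b . B P] }  — shift
  I11: { [P → x . ) e], [X → x .] }  — shift, reduce
  I12: { [P → . ) T], [P → . x ) e], [X → b B . P] }  — shift
  I13: { [X → x .] }  — reduce
  I14: { [X → b B P .] }  — reduce
  I15: { [B → X T .] }  — reduce
  I16: { [T → P B .] }  — reduce

Conflict in state I7:
  Shift-reduce conflict between [T → P .] and [X → . b B P]
So the grammar is NOT LR(0).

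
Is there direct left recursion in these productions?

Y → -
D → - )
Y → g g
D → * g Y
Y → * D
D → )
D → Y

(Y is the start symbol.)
Y → -: starts with '-'
D → - ): starts with '-'
Y → g g: starts with g
D → * g Y: starts with '*'
Y → * D: starts with '*'
D → ): starts with ')'
D → Y: starts with Y

No direct left recursion found.

Answer: No direct left recursion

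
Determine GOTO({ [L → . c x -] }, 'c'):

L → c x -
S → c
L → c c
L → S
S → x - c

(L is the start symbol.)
{ [L → c . x -] }

GOTO(I, 'c') = CLOSURE({ [A → αX.β] : [A → α.Xβ] ∈ I, X = 'c' })

Items with dot before 'c', with the dot advanced:
  [L → . c x -] → [L → c . x -]
Closure adds nothing (no advanced item has the dot before a non-terminal).

GOTO = { [L → c . x -] }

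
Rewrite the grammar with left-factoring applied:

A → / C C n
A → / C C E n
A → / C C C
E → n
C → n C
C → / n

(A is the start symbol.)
A → / C C A'
A' → n
A' → E n
A' → C
E → n
C → n C
C → / n

Left-factoring transforms A → αβ₁ | αβ₂ into A → αA' and A' → β₁ | β₂
(α is the longest common prefix among the alternatives). Repeat until
no nonterminal has two alternatives with a common prefix.

Round 1: A has alternatives sharing prefix '/ C C'. Introduce A': A → / C C A'
  Add: A' → n
  Add: A' → E n
  Add: A' → C

No remaining common prefixes — done.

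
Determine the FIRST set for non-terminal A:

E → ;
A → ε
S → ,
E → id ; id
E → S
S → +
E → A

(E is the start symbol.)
{ ε }

To compute FIRST(A), examine every production with A on the left-hand side, reading each right-hand side left to right until a non-nullable symbol is reached.

From A → ε:
  - ε-production, so ε ∈ FIRST(A)

Collecting: FIRST(A) = { ε }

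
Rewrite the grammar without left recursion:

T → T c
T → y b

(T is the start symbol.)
T is directly left-recursive. The standard transformation for
  A → A α₁ | ... | A α_m | β₁ | ... | β_n
is
  A  → β₁ A' | ... | β_n A'
  A' → α₁ A' | ... | α_m A' | ε

T → y b becomes T → y b T'
T → T c becomes T' → c T'
Add T' → ε

Resulting grammar:
T → y b T'
T' → c T'
T' → ε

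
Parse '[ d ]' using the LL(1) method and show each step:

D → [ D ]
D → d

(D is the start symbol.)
LL(1) parsing maintains a stack (initially the start symbol over $) and the input. At each step: if the stack top is a terminal, match it against the current input token; if it is a non-terminal N, replace it with the RHS of M[N, lookahead] (the unique production whose predict set contains the lookahead).

Stack is shown with the top on the left.

Stack    Input    Action
------------------------
D $      [ d ] $  output D → [ D ]
[ D ] $  [ d ] $  match '['
D ] $    d ] $    output D → d
d ] $    d ] $    match 'd'
] $      ] $      match ']'
$        $        accept

The string is accepted.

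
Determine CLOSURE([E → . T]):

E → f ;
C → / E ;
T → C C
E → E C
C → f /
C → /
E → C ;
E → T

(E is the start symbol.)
Start with: [E → . T]
  [E → . T] has the dot before T: add [T → . C C]
  [T → . C C] has the dot before C: add [C → . / E ;], [C → . f /], [C → . /]
No further items can be added.

CLOSURE = { [C → . / E ;], [C → . /], [C → . f /], [E → . T], [T → . C C] }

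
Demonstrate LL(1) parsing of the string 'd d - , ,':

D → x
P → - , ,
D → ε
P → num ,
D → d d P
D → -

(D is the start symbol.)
Stack is shown with the top on the left.

Stack    Input        Action
----------------------------
D $      d d - , , $  output D → d d P
d d P $  d d - , , $  match 'd'
d P $    d - , , $    match 'd'
P $      - , , $      output P → - , ,
- , , $  - , , $      match '-'
, , $    , , $        match ','
, $      , $          match ','
$        $            accept

The string is accepted.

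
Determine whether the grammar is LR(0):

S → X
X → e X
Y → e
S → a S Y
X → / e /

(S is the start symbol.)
Yes, the grammar is LR(0)

A grammar is LR(0) if no state in the canonical LR(0) collection has:
  - both a shift item (dot before a terminal) and a complete item (shift-reduce conflict), or
  - two or more complete items (reduce-reduce conflict; the accept item [S' → S .] counts as a complete item here).

Augment with S' → S and build the canonical LR(0) collection (I0 = CLOSURE({[S' → . S]}), then GOTO on every symbol after a dot until no new states appear). It has 12 states:
  I0: { [S → . X], [S → . a S Y], [S' → . S], [X → . / e /], [X → . e X] }  — shift
  I1: { [X → / . e /] }  — shift
  I2: { [S' → S .] }  — accept
  I3: { [S → X .] }  — reduce
  I4: { [S → . X], [S → . a S Y], [S → a . S Y], [X → . / e /], [X → . e X] }  — shift
  I5: { [X → . / e /], [X → . e X], [X → e . X] }  — shift
  I6: { [X → e X .] }  — reduce
  I7: { [S → a S . Y], [Y → . e] }  — shift
  I8: { [S → a S Y .] }  — reduce
  I9: { [Y → e .] }  — reduce
  I10: { [X → / e . /] }  — shift
  I11: { [X → / e / .] }  — reduce

Every state is either a pure shift/goto state or contains exactly one complete item and nothing to shift — no conflicts. The grammar is LR(0).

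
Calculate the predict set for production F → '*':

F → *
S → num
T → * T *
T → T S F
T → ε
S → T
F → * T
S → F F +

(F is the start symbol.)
PREDICT(F → '*') = (FIRST(RHS) \ {ε}) ∪ (FOLLOW(F) if ε ∈ FIRST(RHS), i.e. RHS ⇒* ε)
FIRST('*') = { '*' }
ε ∉ FIRST('*'), so FOLLOW(F) is not added.
PREDICT(F → '*') = { '*' }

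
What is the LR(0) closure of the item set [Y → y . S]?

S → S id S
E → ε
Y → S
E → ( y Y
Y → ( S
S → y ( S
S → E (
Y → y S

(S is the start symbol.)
To compute CLOSURE, for each item [A → α.Bβ] where B is a non-terminal, add [B → .γ] for all productions B → γ; repeat for the newly added items until nothing changes.

Start with: [Y → y . S]
  [Y → y . S] has the dot before S: add [S → . S id S], [S → . y ( S], [S → . E (]
  [S → . E (] has the dot before E: add [E → .], [E → . ( y Y]
No further items can be added.

CLOSURE = { [E → . ( y Y], [E → .], [S → . E (], [S → . S id S], [S → . y ( S], [Y → y . S] }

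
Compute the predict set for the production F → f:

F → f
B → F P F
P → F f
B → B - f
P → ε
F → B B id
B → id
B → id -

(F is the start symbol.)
PREDICT(F → f) = (FIRST(RHS) \ {ε}) ∪ (FOLLOW(F) if ε ∈ FIRST(RHS), i.e. RHS ⇒* ε)
FIRST(f) = { 'f' }
ε ∉ FIRST(f), so FOLLOW(F) is not added.
PREDICT(F → f) = { 'f' }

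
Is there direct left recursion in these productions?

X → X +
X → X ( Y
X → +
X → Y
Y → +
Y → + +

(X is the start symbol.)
Direct left recursion occurs when N → N α for some non-terminal N (the right-hand side begins with the left-hand side itself).

X → X +: LEFT RECURSIVE (starts with X)
X → X ( Y: LEFT RECURSIVE (starts with X)
X → +: starts with '+'
X → Y: starts with Y
Y → +: starts with '+'
Y → + +: starts with '+'

The grammar has direct left recursion on: X.

Answer: Yes, X is left-recursive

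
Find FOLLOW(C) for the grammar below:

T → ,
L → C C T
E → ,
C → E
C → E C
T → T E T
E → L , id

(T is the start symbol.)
In L → C C T: C is followed by C T, add FIRST(C T) \ {ε} = { ',' }
In L → C C T: C is followed by T, add FIRST(T) \ {ε} = { ',' }
In C → E C: C is at the end; this adds FOLLOW(C) to itself — nothing new

Taking the union: FOLLOW(C) = { ',' }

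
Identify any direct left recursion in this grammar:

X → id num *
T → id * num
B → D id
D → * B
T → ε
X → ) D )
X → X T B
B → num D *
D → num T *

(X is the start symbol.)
Yes, X is left-recursive

X → id num *: starts with id
T → id * num: starts with id
B → D id: starts with D
D → * B: starts with '*'
T → ε: starts with ε
X → ) D ): starts with ')'
X → X T B: LEFT RECURSIVE (starts with X)
B → num D *: starts with num
D → num T *: starts with num

The grammar has direct left recursion on: X.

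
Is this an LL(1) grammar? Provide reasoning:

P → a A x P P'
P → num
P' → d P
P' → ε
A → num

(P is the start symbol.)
No. Predict set conflict for P': { 'd' }

Relevant sets:
  FOLLOW(P') = { $, 'd' }

For P:
  PREDICT(P → a A x P P') = { 'a' }
  PREDICT(P → num) = { 'num' }
For P':
  PREDICT(P' → d P) = { 'd' }
  PREDICT(P' → ε) = { $, 'd' }
A has a single production, so nothing to check there.

Conflict found: Predict set conflict for P': { 'd' }
The grammar is NOT LL(1).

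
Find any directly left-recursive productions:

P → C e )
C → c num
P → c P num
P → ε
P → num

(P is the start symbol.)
Direct left recursion occurs when N → N α for some non-terminal N (the right-hand side begins with the left-hand side itself).

P → C e ): starts with C
C → c num: starts with c
P → c P num: starts with c
P → ε: starts with ε
P → num: starts with num

No direct left recursion found.

Answer: No direct left recursion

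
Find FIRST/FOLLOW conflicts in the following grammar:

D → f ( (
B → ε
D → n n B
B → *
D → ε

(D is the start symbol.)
A FIRST/FOLLOW conflict occurs when a non-terminal N has a nullable alternative N → β (β ⇒* ε) and another alternative N → α with FIRST(α) ∩ FOLLOW(N) ≠ ∅: on such a lookahead the parser cannot decide between expanding α and letting N vanish via β.

Nullable non-terminals: B, D.

B: nullable alternative(s) B → ε; FOLLOW(B) = { $ }
  B → ε: FIRST \ {ε} = { } — this is the only nullable alternative, skip
  B → *: FIRST \ {ε} = { '*' } — disjoint from FOLLOW(B)

D: nullable alternative(s) D → ε; FOLLOW(D) = { $ }
  D → f ( (: FIRST \ {ε} = { 'f' } — disjoint from FOLLOW(D)
  D → n n B: FIRST \ {ε} = { 'n' } — disjoint from FOLLOW(D)
  D → ε: FIRST \ {ε} = { } — this is the only nullable alternative, skip

No FIRST/FOLLOW conflicts found.

Answer: No FIRST/FOLLOW conflicts.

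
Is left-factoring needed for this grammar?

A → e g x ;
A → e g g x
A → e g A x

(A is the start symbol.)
Left-factoring is needed when two productions for the same non-terminal
share a common prefix on the right-hand side.

Productions for A:
  A → e g x ;
  A → e g g x
  A → e g A x

Found common prefix 'e g' in productions for A

Answer: Yes, A has productions with common prefix 'e g'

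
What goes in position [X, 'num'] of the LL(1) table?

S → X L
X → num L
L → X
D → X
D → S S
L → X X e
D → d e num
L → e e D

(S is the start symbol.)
X → num L

To find M[X, 'num'], we find productions for X where 'num' is in the predict set (PREDICT(N → α) = (FIRST(α) \ {ε}) ∪ (FOLLOW(N) if α ⇒* ε)).

X → num L: PREDICT = { 'num' }
  'num' is in predict set, so this production goes in M[X, 'num']

M[X, 'num'] = X → num L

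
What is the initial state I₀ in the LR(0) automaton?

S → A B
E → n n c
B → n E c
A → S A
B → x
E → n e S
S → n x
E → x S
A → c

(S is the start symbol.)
{ [A → . S A], [A → . c], [S → . A B], [S → . n x], [S' → . S] }

First, augment the grammar with S' → S
I₀ = CLOSURE({ [S' → . S] }):
  [S' → . S] has the dot before S: add [S → . A B], [S → . n x]
  [S → . A B] has the dot before A: add [A → . S A], [A → . c]
No further items can be added.

I₀ = { [A → . S A], [A → . c], [S → . A B], [S → . n x], [S' → . S] }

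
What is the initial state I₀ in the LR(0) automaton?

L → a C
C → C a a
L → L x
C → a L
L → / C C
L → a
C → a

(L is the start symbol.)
{ [L → . / C C], [L → . L x], [L → . a C], [L → . a], [L' → . L] }

First, augment the grammar with L' → L
I₀ = CLOSURE({ [L' → . L] }):
  [L' → . L] has the dot before L: add [L → . a C], [L → . L x], [L → . / C C], [L → . a]
No further items can be added.

I₀ = { [L → . / C C], [L → . L x], [L → . a C], [L → . a], [L' → . L] }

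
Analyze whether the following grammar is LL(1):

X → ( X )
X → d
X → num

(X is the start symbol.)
Yes, the grammar is LL(1).

A grammar is LL(1) if for each non-terminal N with multiple productions, the predict sets of those productions are pairwise disjoint, where PREDICT(N → α) = (FIRST(α) \ {ε}) ∪ (FOLLOW(N) if α ⇒* ε).

For X:
  PREDICT(X → '(' X ')') = { '(' }
  PREDICT(X → d) = { 'd' }
  PREDICT(X → num) = { 'num' }

All predict sets are disjoint. The grammar IS LL(1).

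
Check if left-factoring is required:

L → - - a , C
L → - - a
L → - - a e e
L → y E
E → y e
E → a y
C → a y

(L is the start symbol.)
Left-factoring is needed when two productions for the same non-terminal
share a common prefix on the right-hand side.

Productions for L:
  L → - - a , C
  L → - - a
  L → - - a e e
  L → y E
Productions for E:
  E → y e
  E → a y

Found common prefix '- - a' in productions for L

Answer: Yes, L has productions with common prefix '- - a'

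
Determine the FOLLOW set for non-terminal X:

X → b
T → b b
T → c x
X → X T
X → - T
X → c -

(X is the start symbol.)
{ $, 'b', 'c' }

To compute FOLLOW(X), find every occurrence of X on a right-hand side N → α X β: add FIRST(β) \ {ε}, and if β is empty or nullable also add FOLLOW(N). Iterate to a fixed point.

X is the start symbol, so $ ∈ FOLLOW(X).
In X → X T: X is followed by T, add FIRST(T) \ {ε} = { 'b', 'c' }

Taking the union: FOLLOW(X) = { $, 'b', 'c' }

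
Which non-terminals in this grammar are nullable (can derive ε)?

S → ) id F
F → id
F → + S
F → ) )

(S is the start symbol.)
None

A non-terminal is nullable if it can derive ε (the empty string): either it has an ε-production, or it has a production whose right-hand side consists entirely of nullable non-terminals.

There are no ε-productions, so no non-terminal can derive ε.
No non-terminals are nullable.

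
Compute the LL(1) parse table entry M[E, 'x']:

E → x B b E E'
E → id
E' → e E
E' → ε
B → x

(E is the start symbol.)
To find M[E, 'x'], we find productions for E where 'x' is in the predict set (PREDICT(N → α) = (FIRST(α) \ {ε}) ∪ (FOLLOW(N) if α ⇒* ε)).

E → x B b E E': PREDICT = { 'x' }
  'x' is in predict set, so this production goes in M[E, 'x']
E → id: PREDICT = { 'id' }

M[E, 'x'] = E → x B b E E'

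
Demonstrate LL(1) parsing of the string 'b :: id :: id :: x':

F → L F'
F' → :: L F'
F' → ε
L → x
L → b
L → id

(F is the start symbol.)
LL(1) parsing maintains a stack (initially the start symbol over $) and the input. At each step: if the stack top is a terminal, match it against the current input token; if it is a non-terminal N, replace it with the RHS of M[N, lookahead] (the unique production whose predict set contains the lookahead).

Stack is shown with the top on the left.

Stack      Input                 Action
---------------------------------------
F $        b :: id :: id :: x $  output F → L F'
L F' $     b :: id :: id :: x $  output L → b
b F' $     b :: id :: id :: x $  match 'b'
F' $       :: id :: id :: x $    output F' → :: L F'
:: L F' $  :: id :: id :: x $    match '::'
L F' $     id :: id :: x $       output L → id
id F' $    id :: id :: x $       match 'id'
F' $       :: id :: x $          output F' → :: L F'
:: L F' $  :: id :: x $          match '::'
L F' $     id :: x $             output L → id
id F' $    id :: x $             match 'id'
F' $       :: x $                output F' → :: L F'
:: L F' $  :: x $                match '::'
L F' $     x $                   output L → x
x F' $     x $                   match 'x'
F' $       $                     output F' → ε
$          $                     accept

The string is accepted.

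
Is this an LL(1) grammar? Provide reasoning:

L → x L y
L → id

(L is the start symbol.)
Yes, the grammar is LL(1).

For L:
  PREDICT(L → x L y) = { 'x' }
  PREDICT(L → id) = { 'id' }

All predict sets are disjoint. The grammar IS LL(1).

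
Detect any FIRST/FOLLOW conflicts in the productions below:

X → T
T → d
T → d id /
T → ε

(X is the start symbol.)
No FIRST/FOLLOW conflicts.

A FIRST/FOLLOW conflict occurs when a non-terminal N has a nullable alternative N → β (β ⇒* ε) and another alternative N → α with FIRST(α) ∩ FOLLOW(N) ≠ ∅: on such a lookahead the parser cannot decide between expanding α and letting N vanish via β.

Nullable non-terminals: T, X.

T: nullable alternative(s) T → ε; FOLLOW(T) = { $ }
  T → d: FIRST \ {ε} = { 'd' } — disjoint from FOLLOW(T)
  T → d id /: FIRST \ {ε} = { 'd' } — disjoint from FOLLOW(T)
  T → ε: FIRST \ {ε} = { } — this is the only nullable alternative, skip
X has a nullable alternative but only one production, so nothing to check.

No FIRST/FOLLOW conflicts found.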